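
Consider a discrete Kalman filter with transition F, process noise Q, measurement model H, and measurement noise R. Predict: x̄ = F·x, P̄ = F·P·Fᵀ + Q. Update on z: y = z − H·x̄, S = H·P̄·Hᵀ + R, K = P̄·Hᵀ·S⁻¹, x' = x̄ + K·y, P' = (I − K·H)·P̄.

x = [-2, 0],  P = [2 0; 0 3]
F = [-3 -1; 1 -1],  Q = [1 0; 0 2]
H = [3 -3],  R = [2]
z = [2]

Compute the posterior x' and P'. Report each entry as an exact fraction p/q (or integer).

x' = [252/317, 26/317]
P' = [1349/317 1299/317; 1299/317 1319/317]

x̄ = F·x = [6, -2]
P̄ = F·P·Fᵀ + Q = [22 -3; -3 7]
y = z − H·x̄ = [-22]
S = H·P̄·Hᵀ + R = [317]
K = P̄·Hᵀ·S⁻¹ = [75/317; -30/317]
x' = x̄ + K·y = [252/317, 26/317]
P' = (I − K·H)·P̄ = [1349/317 1299/317; 1299/317 1319/317]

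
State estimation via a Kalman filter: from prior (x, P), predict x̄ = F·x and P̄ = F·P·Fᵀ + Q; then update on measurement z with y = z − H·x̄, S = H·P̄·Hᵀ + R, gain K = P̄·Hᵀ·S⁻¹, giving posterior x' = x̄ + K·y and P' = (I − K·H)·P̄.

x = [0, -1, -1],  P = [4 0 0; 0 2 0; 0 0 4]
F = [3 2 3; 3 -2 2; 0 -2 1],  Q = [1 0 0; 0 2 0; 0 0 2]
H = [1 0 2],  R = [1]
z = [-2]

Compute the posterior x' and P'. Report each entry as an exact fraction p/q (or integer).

x' = [-681/154, 6/11, 93/77]
P' = [4553/154 38/11 -1116/77; 38/11 178/11 -16/11; -1116/77 -16/11 566/77]

x̄ = F·x = [-5, 0, 1]
P̄ = F·P·Fᵀ + Q = [81 52 4; 52 62 16; 4 16 14]
y = z − H·x̄ = [1]
S = H·P̄·Hᵀ + R = [154]
K = P̄·Hᵀ·S⁻¹ = [89/154; 6/11; 16/77]
x' = x̄ + K·y = [-681/154, 6/11, 93/77]
P' = (I − K·H)·P̄ = [4553/154 38/11 -1116/77; 38/11 178/11 -16/11; -1116/77 -16/11 566/77]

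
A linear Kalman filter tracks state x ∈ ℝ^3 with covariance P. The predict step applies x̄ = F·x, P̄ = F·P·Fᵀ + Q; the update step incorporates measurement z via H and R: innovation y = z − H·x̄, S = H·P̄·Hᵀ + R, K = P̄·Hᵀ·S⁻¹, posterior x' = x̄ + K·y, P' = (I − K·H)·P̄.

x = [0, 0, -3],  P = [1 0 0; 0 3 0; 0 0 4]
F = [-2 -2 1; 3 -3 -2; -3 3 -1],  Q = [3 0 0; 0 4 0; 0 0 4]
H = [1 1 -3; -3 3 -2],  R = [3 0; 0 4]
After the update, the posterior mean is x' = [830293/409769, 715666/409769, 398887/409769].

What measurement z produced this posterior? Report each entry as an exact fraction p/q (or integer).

z = [1, -3]

x̄ = F·x = [-3, 6, 3]
P̄ = F·P·Fᵀ + Q = [23 4 -16; 4 56 -28; -16 -28 44]
S = H·P̄·Hᵀ + R = [750 559; 559 963]
K = P̄·Hᵀ·S⁻¹ = [86200/409769 -60675/409769; 20164/409769 78504/409769; -100172/409769 5384/409769]
x' − x̄ = [2059600/409769, -1742948/409769, -830420/409769] = K·y
y = (KᵀK)⁻¹·Kᵀ·(x' − x̄) = [7, -24]
z = y + H·x̄ = [7, -24] + [-6, 21] = [1, -3]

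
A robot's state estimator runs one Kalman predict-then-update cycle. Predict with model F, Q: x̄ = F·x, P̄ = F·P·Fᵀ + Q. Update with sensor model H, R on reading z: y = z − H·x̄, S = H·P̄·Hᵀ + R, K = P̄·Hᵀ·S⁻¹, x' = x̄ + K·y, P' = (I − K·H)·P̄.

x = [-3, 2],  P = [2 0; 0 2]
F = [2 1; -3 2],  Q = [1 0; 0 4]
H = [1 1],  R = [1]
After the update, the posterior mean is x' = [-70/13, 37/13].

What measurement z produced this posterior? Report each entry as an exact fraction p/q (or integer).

z = [-3]

x̄ = F·x = [-4, 13]
P̄ = F·P·Fᵀ + Q = [11 -8; -8 30]
S = H·P̄·Hᵀ + R = [26]
K = P̄·Hᵀ·S⁻¹ = [3/26; 11/13]
x' − x̄ = [-18/13, -132/13] = K·y
y = (KᵀK)⁻¹·Kᵀ·(x' − x̄) = [-12]
z = y + H·x̄ = [-12] + [9] = [-3]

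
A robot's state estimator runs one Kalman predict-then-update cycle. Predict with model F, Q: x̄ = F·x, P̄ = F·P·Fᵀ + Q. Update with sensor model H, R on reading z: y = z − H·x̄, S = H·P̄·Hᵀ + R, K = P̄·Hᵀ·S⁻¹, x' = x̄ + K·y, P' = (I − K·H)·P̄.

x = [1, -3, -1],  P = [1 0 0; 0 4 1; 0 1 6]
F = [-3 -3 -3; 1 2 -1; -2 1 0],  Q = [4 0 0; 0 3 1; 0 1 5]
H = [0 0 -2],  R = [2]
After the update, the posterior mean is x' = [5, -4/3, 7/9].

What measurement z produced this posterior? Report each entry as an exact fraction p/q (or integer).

x̄ = F·x = [9, -4, -5]
P̄ = F·P·Fᵀ + Q = [121 -12 -9; -12 22 6; -9 6 13]
S = H·P̄·Hᵀ + R = [54]
K = P̄·Hᵀ·S⁻¹ = [1/3; -2/9; -13/27]
x' − x̄ = [-4, 8/3, 52/9] = K·y
y = (KᵀK)⁻¹·Kᵀ·(x' − x̄) = [-12]
z = y + H·x̄ = [-12] + [10] = [-2]

z = [-2]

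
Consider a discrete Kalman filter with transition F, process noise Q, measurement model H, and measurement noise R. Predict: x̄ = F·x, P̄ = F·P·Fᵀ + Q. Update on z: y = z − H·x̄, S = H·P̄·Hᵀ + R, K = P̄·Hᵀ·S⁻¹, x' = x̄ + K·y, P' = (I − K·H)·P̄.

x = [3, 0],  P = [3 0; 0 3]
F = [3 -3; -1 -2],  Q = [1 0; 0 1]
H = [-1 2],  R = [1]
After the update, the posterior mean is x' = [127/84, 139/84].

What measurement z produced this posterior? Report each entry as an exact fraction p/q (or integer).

x̄ = F·x = [9, -3]
P̄ = F·P·Fᵀ + Q = [55 9; 9 16]
S = H·P̄·Hᵀ + R = [84]
K = P̄·Hᵀ·S⁻¹ = [-37/84; 23/84]
x' − x̄ = [-629/84, 391/84] = K·y
y = (KᵀK)⁻¹·Kᵀ·(x' − x̄) = [17]
z = y + H·x̄ = [17] + [-15] = [2]

z = [2]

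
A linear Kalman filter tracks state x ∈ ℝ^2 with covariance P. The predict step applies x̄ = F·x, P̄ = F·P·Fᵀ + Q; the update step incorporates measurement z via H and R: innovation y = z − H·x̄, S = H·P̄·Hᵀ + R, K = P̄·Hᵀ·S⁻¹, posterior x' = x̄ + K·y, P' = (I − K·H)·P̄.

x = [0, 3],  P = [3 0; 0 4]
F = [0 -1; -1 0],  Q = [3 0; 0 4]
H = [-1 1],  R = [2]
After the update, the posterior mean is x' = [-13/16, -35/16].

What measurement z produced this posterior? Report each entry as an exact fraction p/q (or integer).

x̄ = F·x = [-3, 0]
P̄ = F·P·Fᵀ + Q = [7 0; 0 7]
S = H·P̄·Hᵀ + R = [16]
K = P̄·Hᵀ·S⁻¹ = [-7/16; 7/16]
x' − x̄ = [35/16, -35/16] = K·y
y = (KᵀK)⁻¹·Kᵀ·(x' − x̄) = [-5]
z = y + H·x̄ = [-5] + [3] = [-2]

z = [-2]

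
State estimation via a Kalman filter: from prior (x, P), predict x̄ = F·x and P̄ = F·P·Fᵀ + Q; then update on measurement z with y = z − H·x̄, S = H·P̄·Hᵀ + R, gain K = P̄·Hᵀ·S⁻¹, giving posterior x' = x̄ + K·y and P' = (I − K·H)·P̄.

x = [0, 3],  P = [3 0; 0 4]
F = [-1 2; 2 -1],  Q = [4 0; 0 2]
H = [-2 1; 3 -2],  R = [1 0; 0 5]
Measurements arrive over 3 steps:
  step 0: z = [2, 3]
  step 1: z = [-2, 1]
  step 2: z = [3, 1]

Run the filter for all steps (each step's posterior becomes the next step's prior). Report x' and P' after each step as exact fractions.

step 0: x̄ = F·x = [6, -3]
step 0: P̄ = F·P·Fᵀ + Q = [23 -14; -14 18]
step 0: y = z − H·x̄ = [17, -21]
step 0: S = H·P̄·Hᵀ + R = [167 -272; -272 452]
step 0: K = P̄·Hᵀ·S⁻¹ = [-184/375 -121/1500; -106/375 -257/750]
step 0: x' = x̄ + K·y = [-971/1500, -457/750]
step 0: P' = (I − K·H)·P̄ = [2077/1500 1709/750; 1709/750 1603/375]
step 1: x̄ = F·x = [-857/1500, -257/375]
step 1: P̄ = F·P·Fᵀ + Q = [20053/1500 28/375; 28/375 1012/375]
step 1: y = z − H·x̄ = [-1843/750, 403/300]
step 1: S = H·P̄·Hᵀ + R = [21328/375 -12763/150; -12763/150 8113/60]
step 1: K = P̄·Hᵀ·S⁻¹ = [-308186/675993 5827/675993; -143204/675993 -115976/675993]
step 1: x' = x̄ + K·y = [378926/675993, -267175/675993]
step 1: P' = (I − K·H)·P̄ = [587237/675993 866288/675993; 866288/675993 1589372/675993]
step 2: x̄ = F·x = [-913276/675993, 1025027/675993]
step 2: P̄ = F·P·Fᵀ + Q = [6183545/675993 -21778/675993; -21778/675993 1825154/675993]
step 2: y = z − H·x̄ = [-823600/675993, 5465875/675993]
step 2: S = H·P̄·Hᵀ + R = [27322439/675993 -40904024/675993; -40904024/675993 66593822/675993]
step 2: K = P̄·Hᵀ·S⁻¹ = [-47666792/108260337 1899569/216520674; -20370158/108260337 -18552443/108260337]
step 2: x' = x̄ + K·y = [-161012893/216520674, 38966818/108260337]
step 2: P' = (I − K·H)·P̄ = [181169323/216520674 133502531/108260337; 133502531/108260337 246634904/108260337]

step 0: x' = [-971/1500, -457/750], P' = [2077/1500 1709/750; 1709/750 1603/375]
step 1: x' = [378926/675993, -267175/675993], P' = [587237/675993 866288/675993; 866288/675993 1589372/675993]
step 2: x' = [-161012893/216520674, 38966818/108260337], P' = [181169323/216520674 133502531/108260337; 133502531/108260337 246634904/108260337]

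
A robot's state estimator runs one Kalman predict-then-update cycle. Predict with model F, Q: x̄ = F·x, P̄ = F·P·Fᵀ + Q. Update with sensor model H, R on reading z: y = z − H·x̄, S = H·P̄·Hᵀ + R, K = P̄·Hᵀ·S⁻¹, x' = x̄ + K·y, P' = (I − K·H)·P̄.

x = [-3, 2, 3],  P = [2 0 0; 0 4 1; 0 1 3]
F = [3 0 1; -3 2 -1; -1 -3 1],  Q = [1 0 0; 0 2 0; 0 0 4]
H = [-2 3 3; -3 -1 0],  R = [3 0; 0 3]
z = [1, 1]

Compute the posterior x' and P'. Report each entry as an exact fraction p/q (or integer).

x' = [-25925/25174, 34339/12587, -37201/12587]
P' = [58197/25174 -79848/12587 98145/12587; -79848/12587 251502/12587 -301821/12587; 98145/12587 -301821/12587 367738/12587]

x̄ = F·x = [-6, 10, 0]
P̄ = F·P·Fᵀ + Q = [22 -19 -6; -19 35 -16; -6 -16 39]
y = z − H·x̄ = [-41, -7]
S = H·P̄·Hᵀ + R = [769 262; 262 122]
K = P̄·Hᵀ·S⁻¹ = [-1102/12587 -4965/25174; 2913/12587 -3986/12587; 487/12587 2462/12587]
x' = x̄ + K·y = [-25925/25174, 34339/12587, -37201/12587]
P' = (I − K·H)·P̄ = [58197/25174 -79848/12587 98145/12587; -79848/12587 251502/12587 -301821/12587; 98145/12587 -301821/12587 367738/12587]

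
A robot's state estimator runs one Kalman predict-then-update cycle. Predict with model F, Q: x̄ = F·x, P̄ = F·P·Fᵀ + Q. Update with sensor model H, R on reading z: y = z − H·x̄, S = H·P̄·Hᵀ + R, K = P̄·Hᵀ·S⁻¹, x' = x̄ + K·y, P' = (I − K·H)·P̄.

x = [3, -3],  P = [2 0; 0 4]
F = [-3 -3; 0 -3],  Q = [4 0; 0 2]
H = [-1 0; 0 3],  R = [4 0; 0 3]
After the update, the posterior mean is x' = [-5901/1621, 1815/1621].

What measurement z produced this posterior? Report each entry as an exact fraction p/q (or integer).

x̄ = F·x = [0, 9]
P̄ = F·P·Fᵀ + Q = [58 36; 36 38]
S = H·P̄·Hᵀ + R = [62 -108; -108 345]
K = P̄·Hᵀ·S⁻¹ = [-1391/1621 72/1621; -18/1621 530/1621]
x' − x̄ = [-5901/1621, -12774/1621] = K·y
y = (KᵀK)⁻¹·Kᵀ·(x' − x̄) = [3, -24]
z = y + H·x̄ = [3, -24] + [0, 27] = [3, 3]

z = [3, 3]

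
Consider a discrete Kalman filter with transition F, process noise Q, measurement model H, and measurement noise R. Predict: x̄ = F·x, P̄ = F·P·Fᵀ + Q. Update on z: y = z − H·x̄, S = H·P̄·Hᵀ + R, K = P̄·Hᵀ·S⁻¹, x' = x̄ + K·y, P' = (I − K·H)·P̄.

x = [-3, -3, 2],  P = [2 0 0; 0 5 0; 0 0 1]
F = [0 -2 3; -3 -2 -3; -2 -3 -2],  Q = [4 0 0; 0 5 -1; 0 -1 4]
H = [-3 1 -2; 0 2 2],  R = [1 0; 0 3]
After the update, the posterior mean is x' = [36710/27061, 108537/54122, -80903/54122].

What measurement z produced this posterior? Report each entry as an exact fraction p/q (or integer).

z = [1, 1]

x̄ = F·x = [12, 9, 11]
P̄ = F·P·Fᵀ + Q = [33 11 24; 11 52 47; 24 47 61]
S = H·P̄·Hᵀ + R = [628 -444; -444 831]
K = P̄·Hᵀ·S⁻¹ = [-6828/27061 -4106/81183; 8529/108244 7587/27061; -8751/108244 5865/27061]
x' − x̄ = [-288022/27061, -378561/54122, -676245/54122] = K·y
y = (KᵀK)⁻¹·Kᵀ·(x' − x̄) = [50, -39]
z = y + H·x̄ = [50, -39] + [-49, 40] = [1, 1]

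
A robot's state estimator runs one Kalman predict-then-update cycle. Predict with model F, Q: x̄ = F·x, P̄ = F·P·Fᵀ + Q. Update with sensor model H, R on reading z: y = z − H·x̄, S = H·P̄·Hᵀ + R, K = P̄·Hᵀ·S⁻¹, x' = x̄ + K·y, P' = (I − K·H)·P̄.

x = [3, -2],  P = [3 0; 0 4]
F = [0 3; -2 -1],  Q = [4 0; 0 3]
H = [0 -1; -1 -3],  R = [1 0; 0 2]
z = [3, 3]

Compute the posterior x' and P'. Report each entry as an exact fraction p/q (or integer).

x' = [886/265, -617/265]
P' = [6856/795 -624/265; -624/265 218/265]

x̄ = F·x = [-6, -4]
P̄ = F·P·Fᵀ + Q = [40 -12; -12 19]
y = z − H·x̄ = [-1, -15]
S = H·P̄·Hᵀ + R = [20 45; 45 141]
K = P̄·Hᵀ·S⁻¹ = [624/265 -124/159; -218/265 -3/53]
x' = x̄ + K·y = [886/265, -617/265]
P' = (I − K·H)·P̄ = [6856/795 -624/265; -624/265 218/265]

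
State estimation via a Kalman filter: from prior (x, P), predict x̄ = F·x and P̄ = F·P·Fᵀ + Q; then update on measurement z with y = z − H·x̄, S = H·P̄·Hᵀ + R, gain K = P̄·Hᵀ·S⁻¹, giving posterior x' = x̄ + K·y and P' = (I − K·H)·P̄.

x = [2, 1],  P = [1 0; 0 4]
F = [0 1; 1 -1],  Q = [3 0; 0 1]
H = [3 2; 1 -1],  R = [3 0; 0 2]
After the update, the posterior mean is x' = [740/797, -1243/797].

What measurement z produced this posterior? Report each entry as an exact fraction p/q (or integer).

x̄ = F·x = [1, 1]
P̄ = F·P·Fᵀ + Q = [7 -4; -4 6]
S = H·P̄·Hᵀ + R = [42 13; 13 23]
K = P̄·Hᵀ·S⁻¹ = [156/797 293/797; 130/797 -420/797]
x' − x̄ = [-57/797, -2040/797] = K·y
y = (KᵀK)⁻¹·Kᵀ·(x' − x̄) = [-6, 3]
z = y + H·x̄ = [-6, 3] + [5, 0] = [-1, 3]

z = [-1, 3]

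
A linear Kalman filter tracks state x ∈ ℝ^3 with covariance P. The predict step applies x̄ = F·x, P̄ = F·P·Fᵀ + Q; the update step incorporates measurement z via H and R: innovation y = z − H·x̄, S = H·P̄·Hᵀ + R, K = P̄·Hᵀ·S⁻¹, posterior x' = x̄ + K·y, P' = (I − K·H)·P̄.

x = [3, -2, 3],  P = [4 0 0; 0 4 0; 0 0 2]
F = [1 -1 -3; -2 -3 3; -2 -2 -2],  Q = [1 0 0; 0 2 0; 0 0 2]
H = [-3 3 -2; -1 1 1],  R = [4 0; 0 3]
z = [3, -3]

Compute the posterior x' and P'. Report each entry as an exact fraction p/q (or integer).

x' = [455328/131123, 374387/131123, -334304/131123]
P' = [856280/131123 855684/131123 40928/131123; 855684/131123 937860/131123 112212/131123; 40928/131123 112212/131123 157922/131123]

x̄ = F·x = [-4, 9, -8]
P̄ = F·P·Fᵀ + Q = [27 -14 12; -14 72 28; 12 28 42]
y = z − H·x̄ = [-52, -8]
S = H·P̄·Hᵀ + R = [1123 313; 313 204]
K = P̄·Hᵀ·S⁻¹ = [-20911/131123 13444/131123; 5526/131123 64796/131123; -25498/131123 76402/131123]
x' = x̄ + K·y = [455328/131123, 374387/131123, -334304/131123]
P' = (I − K·H)·P̄ = [856280/131123 855684/131123 40928/131123; 855684/131123 937860/131123 112212/131123; 40928/131123 112212/131123 157922/131123]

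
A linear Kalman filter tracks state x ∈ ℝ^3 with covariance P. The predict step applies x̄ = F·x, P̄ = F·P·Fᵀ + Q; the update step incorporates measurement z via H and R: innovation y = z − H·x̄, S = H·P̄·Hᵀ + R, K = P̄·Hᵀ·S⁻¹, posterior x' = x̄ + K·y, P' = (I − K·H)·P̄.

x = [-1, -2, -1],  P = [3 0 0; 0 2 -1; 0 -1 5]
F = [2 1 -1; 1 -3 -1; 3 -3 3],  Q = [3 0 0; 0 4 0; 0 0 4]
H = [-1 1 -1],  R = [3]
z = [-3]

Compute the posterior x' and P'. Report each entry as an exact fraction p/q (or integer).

x̄ = F·x = [-3, 6, 0]
P̄ = F·P·Fᵀ + Q = [24 3 -9; 3 24 18; -9 18 112]
y = z − H·x̄ = [-12]
S = H·P̄·Hᵀ + R = [103]
K = P̄·Hᵀ·S⁻¹ = [-12/103; 3/103; -85/103]
x' = x̄ + K·y = [-165/103, 582/103, 1020/103]
P' = (I − K·H)·P̄ = [2328/103 345/103 -1947/103; 345/103 2463/103 2109/103; -1947/103 2109/103 4311/103]

x' = [-165/103, 582/103, 1020/103]
P' = [2328/103 345/103 -1947/103; 345/103 2463/103 2109/103; -1947/103 2109/103 4311/103]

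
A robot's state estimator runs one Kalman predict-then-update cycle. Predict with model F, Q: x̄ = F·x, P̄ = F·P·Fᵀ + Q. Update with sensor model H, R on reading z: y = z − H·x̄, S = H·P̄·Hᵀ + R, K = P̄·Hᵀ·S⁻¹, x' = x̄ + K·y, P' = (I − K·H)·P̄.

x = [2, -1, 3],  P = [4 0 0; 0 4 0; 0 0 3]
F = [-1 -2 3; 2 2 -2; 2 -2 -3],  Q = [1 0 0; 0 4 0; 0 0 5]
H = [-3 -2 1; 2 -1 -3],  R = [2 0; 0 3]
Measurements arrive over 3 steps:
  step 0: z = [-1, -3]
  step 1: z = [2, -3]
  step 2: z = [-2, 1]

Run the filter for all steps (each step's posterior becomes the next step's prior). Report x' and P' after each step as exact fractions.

step 0: x̄ = F·x = [9, -4, -3]
step 0: P̄ = F·P·Fᵀ + Q = [48 -42 -19; -42 48 18; -19 18 64]
step 0: y = z − H·x̄ = [21, -34]
step 0: S = H·P̄·Hᵀ + R = [228 -461; -461 1323]
step 0: K = P̄·Hᵀ·S⁻¹ = [-14622/89123 8041/89123; -22242/89123 -20280/89123; -1873/89123 -17359/89123]
step 0: x' = x̄ + K·y = [221651/89123, -134054/89123, 283504/89123]
step 0: P' = (I − K·H)·P̄ = [1554771/89123 -1545684/89123 1543701/89123; -1545684/89123 1573440/89123 -1534656/89123; 1543701/89123 -1534656/89123 1558045/89123]
step 1: x̄ = F·x = [896969/89123, -391814/89123, -139102/89123]
step 1: P̄ = F·P·Fᵀ + Q = [24930989/89123 -12474420/89123 6146490/89123; -12474420/89123 6663684/89123 -3094104/89123; 6146490/89123 -3094104/89123 2406052/89123]
step 1: y = z − H·x̄ = [2224627/89123, -2870427/89123]
step 1: S = H·P̄·Hᵀ + R = [79422371/89123 -78861432/89123; -78861432/89123 85884653/89123]
step 1: K = P̄·Hᵀ·S⁻¹ = [-3267190155/6755128493 452631448/6755128493; 479548260/6755128493 -1316016132/6755128493; -2259114758/6755128493 -1431860784/6755128493]
step 1: x' = x̄ + K·y = [-28145193868/6755128493, 24657948334/6755128493, -20817159608/6755128493]
step 1: P' = (I − K·H)·P̄ = [64791520326/6755128493 -62185056528/6755128493 63470067612/6755128493; -62185056528/6755128493 62338022076/6755128493 -60920028912/6755128493; 63470067612/6755128493 -60920028912/6755128493 64051915496/6755128493]
step 2: x̄ = F·x = [-83622181624/6755128493, 34659828148/6755128493, -43154805580/6755128493]
step 2: P̄ = F·P·Fᵀ + Q = [998845691747/6755128493 -491576030988/6755128493 238902529752/6755128493; -491576030988/6755128493 273865583740/6755128493 -118735132320/6755128493; 238902529752/6755128493 -118735132320/6755128493 123560345473/6755128493]
step 2: y = z − H·x̄ = [-151902339982/6755128493, 79194903149/6755128493]
step 2: S = H·P̄·Hᵀ + R = [3364757142054/6755128493 -3290195822761/6755128493; -3290195822761/6755128493 3788619818472/6755128493]
step 2: K = P̄·Hᵀ·S⁻¹ = [-131865822084550/284583341769019 18628583743527/284583341769019; 14559005094844/284583341769019 -55021140230140/284583341769019; -89473353931887/284583341769019 -60736920875221/284583341769019]
step 2: x' = x̄ + K·y = [-339218428085181/284583341769019, 487728532406408/284583341769019, -518122124096655/284583341769019]
step 2: P' = (I − K·H)·P̄ = [2552279246664937/284583341769019 -2447235077911120/284583341769019 2498635940003471/284583341769019; -2447235077911120/284583341769019 2458336419357028/284583341769019 -2395914384829616/284583341769019; 2498635940003471/284583341769019 -2395914384829616/284583341769019 2525132342487407/284583341769019]

step 0: x' = [221651/89123, -134054/89123, 283504/89123], P' = [1554771/89123 -1545684/89123 1543701/89123; -1545684/89123 1573440/89123 -1534656/89123; 1543701/89123 -1534656/89123 1558045/89123]
step 1: x' = [-28145193868/6755128493, 24657948334/6755128493, -20817159608/6755128493], P' = [64791520326/6755128493 -62185056528/6755128493 63470067612/6755128493; -62185056528/6755128493 62338022076/6755128493 -60920028912/6755128493; 63470067612/6755128493 -60920028912/6755128493 64051915496/6755128493]
step 2: x' = [-339218428085181/284583341769019, 487728532406408/284583341769019, -518122124096655/284583341769019], P' = [2552279246664937/284583341769019 -2447235077911120/284583341769019 2498635940003471/284583341769019; -2447235077911120/284583341769019 2458336419357028/284583341769019 -2395914384829616/284583341769019; 2498635940003471/284583341769019 -2395914384829616/284583341769019 2525132342487407/284583341769019]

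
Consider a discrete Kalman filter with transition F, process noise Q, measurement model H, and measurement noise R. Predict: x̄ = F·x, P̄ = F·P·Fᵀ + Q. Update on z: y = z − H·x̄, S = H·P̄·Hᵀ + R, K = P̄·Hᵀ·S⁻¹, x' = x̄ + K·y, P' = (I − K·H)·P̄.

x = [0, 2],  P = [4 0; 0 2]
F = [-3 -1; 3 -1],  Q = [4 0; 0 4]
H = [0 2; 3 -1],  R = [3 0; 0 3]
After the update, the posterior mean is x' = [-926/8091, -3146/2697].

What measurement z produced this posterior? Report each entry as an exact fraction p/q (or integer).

z = [-2, 1]

x̄ = F·x = [-2, -2]
P̄ = F·P·Fᵀ + Q = [42 -34; -34 42]
S = H·P̄·Hᵀ + R = [171 -288; -288 627]
K = P̄·Hᵀ·S⁻¹ = [1148/8091 288/899; 1244/2697 -16/899]
x' − x̄ = [15256/8091, 2248/2697] = K·y
y = (KᵀK)⁻¹·Kᵀ·(x' − x̄) = [2, 5]
z = y + H·x̄ = [2, 5] + [-4, -4] = [-2, 1]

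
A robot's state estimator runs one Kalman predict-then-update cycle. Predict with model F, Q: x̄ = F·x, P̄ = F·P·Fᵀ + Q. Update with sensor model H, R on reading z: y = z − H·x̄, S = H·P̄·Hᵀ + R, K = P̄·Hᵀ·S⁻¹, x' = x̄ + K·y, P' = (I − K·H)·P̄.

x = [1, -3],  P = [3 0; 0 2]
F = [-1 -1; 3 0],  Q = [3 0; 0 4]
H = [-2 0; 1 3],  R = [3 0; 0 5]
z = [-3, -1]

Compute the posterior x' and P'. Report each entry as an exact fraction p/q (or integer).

x̄ = F·x = [2, 3]
P̄ = F·P·Fᵀ + Q = [8 -9; -9 31]
y = z − H·x̄ = [1, -12]
S = H·P̄·Hᵀ + R = [35 38; 38 238]
K = P̄·Hᵀ·S⁻¹ = [-1543/3443 -57/6886; 546/3443 1128/3443]
x' = x̄ + K·y = [5685/3443, -2661/3443]
P' = (I − K·H)·P̄ = [4629/6886 -819/3443; -819/3443 2153/3443]

x' = [5685/3443, -2661/3443]
P' = [4629/6886 -819/3443; -819/3443 2153/3443]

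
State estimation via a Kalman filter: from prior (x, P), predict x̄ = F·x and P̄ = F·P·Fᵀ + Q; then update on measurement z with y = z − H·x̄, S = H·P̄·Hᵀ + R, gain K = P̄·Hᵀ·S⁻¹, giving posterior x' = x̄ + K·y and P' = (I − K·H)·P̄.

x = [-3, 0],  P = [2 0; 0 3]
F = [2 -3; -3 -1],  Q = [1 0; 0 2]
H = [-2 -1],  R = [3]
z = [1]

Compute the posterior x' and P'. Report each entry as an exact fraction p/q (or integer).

x̄ = F·x = [-6, 9]
P̄ = F·P·Fᵀ + Q = [36 -3; -3 23]
y = z − H·x̄ = [-2]
S = H·P̄·Hᵀ + R = [158]
K = P̄·Hᵀ·S⁻¹ = [-69/158; -17/158]
x' = x̄ + K·y = [-405/79, 728/79]
P' = (I − K·H)·P̄ = [927/158 -1647/158; -1647/158 3345/158]

x' = [-405/79, 728/79]
P' = [927/158 -1647/158; -1647/158 3345/158]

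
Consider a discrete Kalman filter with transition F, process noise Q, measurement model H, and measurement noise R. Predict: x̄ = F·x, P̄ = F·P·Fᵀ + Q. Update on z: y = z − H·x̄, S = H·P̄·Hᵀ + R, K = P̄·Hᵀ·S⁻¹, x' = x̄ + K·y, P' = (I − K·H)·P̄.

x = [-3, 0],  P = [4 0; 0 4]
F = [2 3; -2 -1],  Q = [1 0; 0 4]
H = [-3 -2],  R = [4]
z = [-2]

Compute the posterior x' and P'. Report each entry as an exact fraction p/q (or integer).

x̄ = F·x = [-6, 6]
P̄ = F·P·Fᵀ + Q = [53 -28; -28 24]
y = z − H·x̄ = [-8]
S = H·P̄·Hᵀ + R = [241]
K = P̄·Hᵀ·S⁻¹ = [-103/241; 36/241]
x' = x̄ + K·y = [-622/241, 1158/241]
P' = (I − K·H)·P̄ = [2164/241 -3040/241; -3040/241 4488/241]

x' = [-622/241, 1158/241]
P' = [2164/241 -3040/241; -3040/241 4488/241]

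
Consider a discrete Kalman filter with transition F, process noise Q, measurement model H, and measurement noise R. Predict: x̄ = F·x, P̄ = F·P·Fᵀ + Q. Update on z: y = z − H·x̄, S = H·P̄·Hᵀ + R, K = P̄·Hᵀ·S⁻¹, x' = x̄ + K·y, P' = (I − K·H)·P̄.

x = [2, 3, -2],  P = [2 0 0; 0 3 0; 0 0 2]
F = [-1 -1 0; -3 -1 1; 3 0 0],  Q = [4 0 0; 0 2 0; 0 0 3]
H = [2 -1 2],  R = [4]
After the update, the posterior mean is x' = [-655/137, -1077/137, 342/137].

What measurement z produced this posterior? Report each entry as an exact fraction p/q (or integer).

x̄ = F·x = [-5, -11, 6]
P̄ = F·P·Fᵀ + Q = [9 9 -6; 9 25 -18; -6 -18 21]
S = H·P̄·Hᵀ + R = [137]
K = P̄·Hᵀ·S⁻¹ = [-3/137; -43/137; 48/137]
x' − x̄ = [30/137, 430/137, -480/137] = K·y
y = (KᵀK)⁻¹·Kᵀ·(x' − x̄) = [-10]
z = y + H·x̄ = [-10] + [13] = [3]

z = [3]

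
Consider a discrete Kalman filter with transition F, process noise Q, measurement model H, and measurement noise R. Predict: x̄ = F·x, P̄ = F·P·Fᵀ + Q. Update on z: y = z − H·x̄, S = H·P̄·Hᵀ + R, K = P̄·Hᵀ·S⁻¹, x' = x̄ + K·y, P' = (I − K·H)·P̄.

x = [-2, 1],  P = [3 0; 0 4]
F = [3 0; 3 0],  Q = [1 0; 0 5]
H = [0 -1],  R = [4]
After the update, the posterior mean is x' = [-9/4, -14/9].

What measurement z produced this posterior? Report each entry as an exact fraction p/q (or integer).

z = [1]

x̄ = F·x = [-6, -6]
P̄ = F·P·Fᵀ + Q = [28 27; 27 32]
S = H·P̄·Hᵀ + R = [36]
K = P̄·Hᵀ·S⁻¹ = [-3/4; -8/9]
x' − x̄ = [15/4, 40/9] = K·y
y = (KᵀK)⁻¹·Kᵀ·(x' − x̄) = [-5]
z = y + H·x̄ = [-5] + [6] = [1]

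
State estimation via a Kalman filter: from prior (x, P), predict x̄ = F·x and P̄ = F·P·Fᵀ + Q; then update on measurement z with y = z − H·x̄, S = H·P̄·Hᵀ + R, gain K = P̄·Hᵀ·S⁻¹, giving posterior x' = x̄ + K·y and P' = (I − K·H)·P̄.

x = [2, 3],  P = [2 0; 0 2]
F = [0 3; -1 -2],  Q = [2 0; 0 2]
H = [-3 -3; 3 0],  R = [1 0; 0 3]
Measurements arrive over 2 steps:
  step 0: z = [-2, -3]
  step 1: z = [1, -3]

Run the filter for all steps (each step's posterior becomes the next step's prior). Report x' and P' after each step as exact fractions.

step 0: x' = [-2019/2725, 3616/2725], P' = [884/2725 -876/2725; -876/2725 1164/2725]
step 1: x' = [-753570/1176079, 309925/1176079], P' = [347018/1176079 -335448/1176079; -335448/1176079 448942/1176079]

step 0: x̄ = F·x = [9, -8]
step 0: P̄ = F·P·Fᵀ + Q = [20 -12; -12 12]
step 0: y = z − H·x̄ = [1, -30]
step 0: S = H·P̄·Hᵀ + R = [73 -72; -72 183]
step 0: K = P̄·Hᵀ·S⁻¹ = [-24/2725 884/2725; -864/2725 -876/2725]
step 0: x' = x̄ + K·y = [-2019/2725, 3616/2725]
step 0: P' = (I − K·H)·P̄ = [884/2725 -876/2725; -876/2725 1164/2725]
step 1: x̄ = F·x = [10848/2725, -5213/2725]
step 1: P̄ = F·P·Fᵀ + Q = [15926/2725 -4356/2725; -4356/2725 7486/2725]
step 1: y = z − H·x̄ = [3926/545, -40719/2725]
step 1: S = H·P̄·Hᵀ + R = [5401/109 -20826/545; -20826/545 151509/2725]
step 1: K = P̄·Hᵀ·S⁻¹ = [-34710/1176079 347018/1176079; -340482/1176079 -335448/1176079]
step 1: x' = x̄ + K·y = [-753570/1176079, 309925/1176079]
step 1: P' = (I − K·H)·P̄ = [347018/1176079 -335448/1176079; -335448/1176079 448942/1176079]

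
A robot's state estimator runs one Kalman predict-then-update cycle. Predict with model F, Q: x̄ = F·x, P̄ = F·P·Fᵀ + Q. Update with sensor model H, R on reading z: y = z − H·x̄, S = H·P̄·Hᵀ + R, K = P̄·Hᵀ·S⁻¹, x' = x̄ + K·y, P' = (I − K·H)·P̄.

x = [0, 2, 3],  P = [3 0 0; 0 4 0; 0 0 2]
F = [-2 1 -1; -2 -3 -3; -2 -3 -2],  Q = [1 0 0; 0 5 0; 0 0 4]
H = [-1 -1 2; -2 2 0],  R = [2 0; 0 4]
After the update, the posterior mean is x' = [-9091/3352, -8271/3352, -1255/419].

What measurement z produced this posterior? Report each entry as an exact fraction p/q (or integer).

z = [-1, 1]

x̄ = F·x = [-1, -15, -12]
P̄ = F·P·Fᵀ + Q = [19 6 4; 6 71 60; 4 60 60]
S = H·P̄·Hᵀ + R = [88 120; 120 316]
K = P̄·Hᵀ·S⁻¹ = [-563/3352 -31/1676; -503/3352 785/1676; 133/419 98/419]
x' − x̄ = [-5739/3352, 42009/3352, 3773/419] = K·y
y = (KᵀK)⁻¹·Kᵀ·(x' − x̄) = [7, 29]
z = y + H·x̄ = [7, 29] + [-8, -28] = [-1, 1]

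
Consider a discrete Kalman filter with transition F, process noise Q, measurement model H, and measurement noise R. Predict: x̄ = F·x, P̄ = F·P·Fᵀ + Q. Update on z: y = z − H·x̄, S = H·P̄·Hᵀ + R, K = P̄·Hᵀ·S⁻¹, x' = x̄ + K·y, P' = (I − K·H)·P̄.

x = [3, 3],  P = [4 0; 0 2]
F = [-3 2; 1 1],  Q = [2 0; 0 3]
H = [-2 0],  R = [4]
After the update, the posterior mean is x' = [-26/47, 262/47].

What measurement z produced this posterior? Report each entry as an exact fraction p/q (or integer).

z = [1]

x̄ = F·x = [-3, 6]
P̄ = F·P·Fᵀ + Q = [46 -8; -8 9]
S = H·P̄·Hᵀ + R = [188]
K = P̄·Hᵀ·S⁻¹ = [-23/47; 4/47]
x' − x̄ = [115/47, -20/47] = K·y
y = (KᵀK)⁻¹·Kᵀ·(x' − x̄) = [-5]
z = y + H·x̄ = [-5] + [6] = [1]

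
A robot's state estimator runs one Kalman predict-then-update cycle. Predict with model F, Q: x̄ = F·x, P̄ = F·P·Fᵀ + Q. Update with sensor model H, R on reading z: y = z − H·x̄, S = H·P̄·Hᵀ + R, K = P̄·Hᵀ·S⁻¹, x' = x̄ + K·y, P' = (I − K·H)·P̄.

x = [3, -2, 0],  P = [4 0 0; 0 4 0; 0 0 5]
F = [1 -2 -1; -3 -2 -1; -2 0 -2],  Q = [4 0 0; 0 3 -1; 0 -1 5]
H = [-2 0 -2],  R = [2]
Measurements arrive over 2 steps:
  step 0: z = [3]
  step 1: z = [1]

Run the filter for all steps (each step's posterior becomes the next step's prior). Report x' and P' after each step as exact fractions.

step 0: x' = [888/149, -955/149, -1109/149], P' = [2399/149 -1263/149 -2368/149; -1263/149 5412/149 1305/149; -2368/149 1305/149 2411/149]
step 1: x' = [-74791/29041, -179890/29041, 61745/29041], P' = [629306/87123 16906/29041 -195684/29041; 16906/29041 3570127/29041 -12711/29041; -195684/29041 -12711/29041 196095/29041]

step 0: x̄ = F·x = [7, -5, -6]
step 0: P̄ = F·P·Fᵀ + Q = [29 9 2; 9 60 33; 2 33 41]
step 0: y = z − H·x̄ = [5]
step 0: S = H·P̄·Hᵀ + R = [298]
step 0: K = P̄·Hᵀ·S⁻¹ = [-31/149; -42/149; -43/149]
step 0: x' = x̄ + K·y = [888/149, -955/149, -1109/149]
step 0: P' = (I − K·H)·P̄ = [2399/149 -1263/149 -2368/149; -1263/149 5412/149 1305/149; -2368/149 1305/149 2411/149]
step 1: x̄ = F·x = [3907/149, 355/149, 442/149]
step 1: P̄ = F·P·Fᵀ + Q = [42062/149 12294/149 192/149; 12294/149 21953/149 291/149; 192/149 291/149 1041/149]
step 1: y = z − H·x̄ = [8847/149]
step 1: S = H·P̄·Hᵀ + R = [174246/149]
step 1: K = P̄·Hᵀ·S⁻¹ = [-42254/87123; -4195/29041; -411/29041]
step 1: x' = x̄ + K·y = [-74791/29041, -179890/29041, 61745/29041]
step 1: P' = (I − K·H)·P̄ = [629306/87123 16906/29041 -195684/29041; 16906/29041 3570127/29041 -12711/29041; -195684/29041 -12711/29041 196095/29041]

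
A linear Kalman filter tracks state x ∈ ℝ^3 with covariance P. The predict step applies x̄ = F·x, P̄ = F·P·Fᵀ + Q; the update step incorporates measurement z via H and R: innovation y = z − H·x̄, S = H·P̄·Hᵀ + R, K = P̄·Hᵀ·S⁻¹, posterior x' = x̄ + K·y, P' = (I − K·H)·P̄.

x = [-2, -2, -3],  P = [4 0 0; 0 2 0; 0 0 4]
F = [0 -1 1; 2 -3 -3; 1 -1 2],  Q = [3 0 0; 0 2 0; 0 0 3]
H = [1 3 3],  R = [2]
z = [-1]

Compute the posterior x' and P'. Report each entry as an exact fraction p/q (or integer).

x' = [-149/104, 1327/182, -5193/728]
P' = [873/104 -291/26 875/104; -291/26 2502/91 -4295/182; 875/104 -4295/182 15175/728]

x̄ = F·x = [-1, 11, -6]
P̄ = F·P·Fᵀ + Q = [9 -6 10; -6 72 -10; 10 -10 25]
y = z − H·x̄ = [-15]
S = H·P̄·Hᵀ + R = [728]
K = P̄·Hᵀ·S⁻¹ = [3/104; 45/182; 55/728]
x' = x̄ + K·y = [-149/104, 1327/182, -5193/728]
P' = (I − K·H)·P̄ = [873/104 -291/26 875/104; -291/26 2502/91 -4295/182; 875/104 -4295/182 15175/728]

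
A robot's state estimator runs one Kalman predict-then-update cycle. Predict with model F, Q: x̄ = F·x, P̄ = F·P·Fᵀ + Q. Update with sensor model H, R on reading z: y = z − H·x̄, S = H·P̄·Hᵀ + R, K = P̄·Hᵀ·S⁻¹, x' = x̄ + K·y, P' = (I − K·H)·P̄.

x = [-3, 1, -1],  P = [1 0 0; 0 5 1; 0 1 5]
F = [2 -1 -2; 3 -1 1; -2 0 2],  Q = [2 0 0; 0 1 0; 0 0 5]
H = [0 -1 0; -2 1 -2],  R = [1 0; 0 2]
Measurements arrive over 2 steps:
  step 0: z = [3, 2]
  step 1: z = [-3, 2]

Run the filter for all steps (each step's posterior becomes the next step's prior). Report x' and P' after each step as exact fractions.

step 0: x̄ = F·x = [-5, -11, 4]
step 0: P̄ = F·P·Fᵀ + Q = [35 2 -26; 2 18 2; -26 2 29]
step 0: y = z − H·x̄ = [-8, 11]
step 0: S = H·P̄·Hᵀ + R = [19 -10; -10 52]
step 0: K = P̄·Hᵀ·S⁻¹ = [-11/37 -27/74; -209/222 5/444; -6/37 -4/37]
step 0: x' = x̄ + K·y = [-491/74, -495/148, 152/37]
step 0: P' = (I − K·H)·P̄ = [1057/37 11/37 -1038/37; 11/37 209/222 6/37; -1038/37 6/37 1045/37]
step 1: x̄ = F·x = [-2685/148, -1843/148, 795/37]
step 1: P̄ = F·P·Fᵀ + Q = [100805/222 50339/222 -16702/37; 50339/222 25943/222 -8394/37; -16702/37 -8394/37 16897/37]
step 1: y = z − H·x̄ = [-2287/148, 3129/148]
step 1: S = H·P̄·Hᵀ + R = [26165/222 -25993/222; -25993/222 33539/222]
step 1: K = P̄·Hᵀ·S⁻¹ = [-168176/82683 -100781/909513; -79634/82683 2363/82683; 43574/27561 -104938/303171]
step 1: x' = x̄ + K·y = [19911047/1819026, 250892/82683, -3111205/303171]
step 1: P' = (I − K·H)·P̄ = [15825307/909513 168176/82683 -4933186/303171; 168176/82683 79634/82683 -43574/27561; -4933186/303171 -43574/27561 1599489/101057]

step 0: x' = [-491/74, -495/148, 152/37], P' = [1057/37 11/37 -1038/37; 11/37 209/222 6/37; -1038/37 6/37 1045/37]
step 1: x' = [19911047/1819026, 250892/82683, -3111205/303171], P' = [15825307/909513 168176/82683 -4933186/303171; 168176/82683 79634/82683 -43574/27561; -4933186/303171 -43574/27561 1599489/101057]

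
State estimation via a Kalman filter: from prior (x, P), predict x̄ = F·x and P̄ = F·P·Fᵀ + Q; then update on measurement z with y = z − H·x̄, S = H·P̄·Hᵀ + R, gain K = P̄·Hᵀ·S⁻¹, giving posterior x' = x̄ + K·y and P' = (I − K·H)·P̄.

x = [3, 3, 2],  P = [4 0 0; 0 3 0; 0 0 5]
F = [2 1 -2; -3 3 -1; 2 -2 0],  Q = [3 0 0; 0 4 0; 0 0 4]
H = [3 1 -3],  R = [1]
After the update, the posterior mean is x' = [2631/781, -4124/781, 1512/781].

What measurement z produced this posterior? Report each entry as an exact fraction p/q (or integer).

x̄ = F·x = [5, -2, 0]
P̄ = F·P·Fᵀ + Q = [42 -5 10; -5 72 -42; 10 -42 32]
S = H·P̄·Hᵀ + R = [781]
K = P̄·Hᵀ·S⁻¹ = [91/781; 183/781; -108/781]
x' − x̄ = [-1274/781, -2562/781, 1512/781] = K·y
y = (KᵀK)⁻¹·Kᵀ·(x' − x̄) = [-14]
z = y + H·x̄ = [-14] + [13] = [-1]

z = [-1]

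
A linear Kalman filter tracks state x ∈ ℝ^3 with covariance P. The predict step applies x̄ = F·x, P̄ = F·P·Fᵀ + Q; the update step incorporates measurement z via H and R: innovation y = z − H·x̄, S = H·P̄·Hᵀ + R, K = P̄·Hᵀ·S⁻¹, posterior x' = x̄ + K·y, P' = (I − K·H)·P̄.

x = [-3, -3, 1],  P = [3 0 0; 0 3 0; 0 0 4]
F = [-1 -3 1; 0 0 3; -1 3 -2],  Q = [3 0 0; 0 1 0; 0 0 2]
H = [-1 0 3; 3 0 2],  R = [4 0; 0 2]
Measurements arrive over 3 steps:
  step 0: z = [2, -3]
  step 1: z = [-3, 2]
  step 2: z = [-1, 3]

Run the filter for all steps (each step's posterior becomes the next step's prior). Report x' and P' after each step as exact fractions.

step 0: x' = [-49088/46443, 16387/15481, 11696/46443], P' = [12932/46443 440/15481 -6896/46443; 440/15481 372877/15481 -2648/15481; -6896/46443 -2648/15481 14480/46443]
step 1: x' = [8488355724/7594327567, 6189022752/7594327567, -4514684719/7594327567], P' = [2110725698/7594327567 14242800/7594327567 -1155100202/7594327567; 14242800/7594327567 28603332127/7594327567 -32885328/7594327567; -1155100202/7594327567 -32885328/7594327567 2349248238/7594327567]
step 2: x' = [186771430006439/202518414903187, -333326062760205/202518414903187, -9488196296060/202518414903187], P' = [56091387184386/202518414903187 1577828415588/202518414903187 -30570535258890/202518414903187; 1577828415588/202518414903187 754821383003137/202518414903187 -2048462339604/202518414903187; -30570535258890/202518414903187 -2048462339604/202518414903187 62360399706430/202518414903187]

step 0: x̄ = F·x = [13, 3, -8]
step 0: P̄ = F·P·Fᵀ + Q = [37 12 -32; 12 37 -24; -32 -24 48]
step 0: y = z − H·x̄ = [39, -26]
step 0: S = H·P̄·Hᵀ + R = [665 -47; -47 143]
step 0: K = P̄·Hᵀ·S⁻¹ = [-8405/46443 12502/46443; -2096/15481 -1988/15481; 12584/46443 4136/46443]
step 0: x' = x̄ + K·y = [-49088/46443, 16387/15481, 11696/46443]
step 0: P' = (I − K·H)·P̄ = [12932/46443 440/15481 -6896/46443; 440/15481 372877/15481 -2648/15481; -6896/46443 -2648/15481 14480/46443]
step 1: x̄ = F·x = [-86699/46443, 11696/15481, 173179/46443]
step 1: P̄ = F·P·Fᵀ + Q = [10303796/46443 45208/15481 -10162099/46443; 45208/15481 58921/15481 -45896/15481; -10162099/46443 -45896/15481 10291241/46443]
step 1: y = z − H·x̄ = [-745565/46443, 6625/46443]
step 1: S = H·P̄·Hᵀ + R = [164083331/46443 -40298635/46443; -40298635/46443 12046826/46443]
step 1: K = P̄·Hᵀ·S⁻¹ = [-1394006576/7594327567 2010988345/7594327567; -28224696/7594327567 -11521128/7594327567; 2050711229/7594327567 616597935/7594327567]
step 1: x' = x̄ + K·y = [8488355724/7594327567, 6189022752/7594327567, -4514684719/7594327567]
step 1: P' = (I − K·H)·P̄ = [2110725698/7594327567 14242800/7594327567 -1155100202/7594327567; 14242800/7594327567 28603332127/7594327567 -32885328/7594327567; -1155100202/7594327567 -32885328/7594327567 2349248238/7594327567]
step 2: x̄ = F·x = [-31570108699/7594327567, -13544054157/7594327567, 19108081970/7594327567]
step 2: P̄ = F·P·Fᵀ + Q = [287265914952/7594327567 10809013272/7594327567 -261468828075/7594327567; 10809013272/7594327567 28737561709/7594327567 -10926156774/7594327567; -261468828075/7594327567 -10926156774/7594327567 279815129255/7594327567]
step 2: y = z − H·x̄ = [-96488682176/7594327567, 79277144858/7594327567]
step 2: S = H·P̄·Hᵀ + R = [4404792356965/7594327567 -1013188765851/7594327567; -1013188765851/7594327567 582216469822/7594327567]
step 2: K = P̄·Hᵀ·S⁻¹ = [-36950748240264/202518414903187 53566545517689/202518414903187; -1930803858600/202518414903187 318280283778/202518414903187; 54412933594545/202518414903187 16504596818095/202518414903187]
step 2: x' = x̄ + K·y = [186771430006439/202518414903187, -333326062760205/202518414903187, -9488196296060/202518414903187]
step 2: P' = (I − K·H)·P̄ = [56091387184386/202518414903187 1577828415588/202518414903187 -30570535258890/202518414903187; 1577828415588/202518414903187 754821383003137/202518414903187 -2048462339604/202518414903187; -30570535258890/202518414903187 -2048462339604/202518414903187 62360399706430/202518414903187]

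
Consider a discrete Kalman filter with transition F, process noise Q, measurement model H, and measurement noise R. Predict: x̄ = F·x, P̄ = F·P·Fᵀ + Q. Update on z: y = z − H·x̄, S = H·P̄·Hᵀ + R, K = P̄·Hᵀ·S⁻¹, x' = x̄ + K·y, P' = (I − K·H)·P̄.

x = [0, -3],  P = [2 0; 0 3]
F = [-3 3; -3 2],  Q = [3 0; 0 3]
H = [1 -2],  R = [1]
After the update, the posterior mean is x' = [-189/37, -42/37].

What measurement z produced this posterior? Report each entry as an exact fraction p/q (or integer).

x̄ = F·x = [-9, -6]
P̄ = F·P·Fᵀ + Q = [48 36; 36 33]
S = H·P̄·Hᵀ + R = [37]
K = P̄·Hᵀ·S⁻¹ = [-24/37; -30/37]
x' − x̄ = [144/37, 180/37] = K·y
y = (KᵀK)⁻¹·Kᵀ·(x' − x̄) = [-6]
z = y + H·x̄ = [-6] + [3] = [-3]

z = [-3]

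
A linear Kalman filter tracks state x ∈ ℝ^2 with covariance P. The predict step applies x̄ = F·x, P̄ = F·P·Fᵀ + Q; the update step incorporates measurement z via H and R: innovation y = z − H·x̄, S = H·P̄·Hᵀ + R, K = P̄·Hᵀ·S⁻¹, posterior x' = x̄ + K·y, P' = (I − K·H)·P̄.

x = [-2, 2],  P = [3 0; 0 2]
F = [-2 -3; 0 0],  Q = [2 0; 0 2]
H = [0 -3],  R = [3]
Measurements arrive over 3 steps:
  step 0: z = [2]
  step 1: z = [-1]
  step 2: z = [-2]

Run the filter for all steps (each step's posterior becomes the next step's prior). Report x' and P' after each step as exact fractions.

step 0: x̄ = F·x = [-2, 0]
step 0: P̄ = F·P·Fᵀ + Q = [32 0; 0 2]
step 0: y = z − H·x̄ = [2]
step 0: S = H·P̄·Hᵀ + R = [21]
step 0: K = P̄·Hᵀ·S⁻¹ = [0; -2/7]
step 0: x' = x̄ + K·y = [-2, -4/7]
step 0: P' = (I − K·H)·P̄ = [32 0; 0 2/7]
step 1: x̄ = F·x = [40/7, 0]
step 1: P̄ = F·P·Fᵀ + Q = [928/7 0; 0 2]
step 1: y = z − H·x̄ = [-1]
step 1: S = H·P̄·Hᵀ + R = [21]
step 1: K = P̄·Hᵀ·S⁻¹ = [0; -2/7]
step 1: x' = x̄ + K·y = [40/7, 2/7]
step 1: P' = (I − K·H)·P̄ = [928/7 0; 0 2/7]
step 2: x̄ = F·x = [-86/7, 0]
step 2: P̄ = F·P·Fᵀ + Q = [3744/7 0; 0 2]
step 2: y = z − H·x̄ = [-2]
step 2: S = H·P̄·Hᵀ + R = [21]
step 2: K = P̄·Hᵀ·S⁻¹ = [0; -2/7]
step 2: x' = x̄ + K·y = [-86/7, 4/7]
step 2: P' = (I − K·H)·P̄ = [3744/7 0; 0 2/7]

step 0: x' = [-2, -4/7], P' = [32 0; 0 2/7]
step 1: x' = [40/7, 2/7], P' = [928/7 0; 0 2/7]
step 2: x' = [-86/7, 4/7], P' = [3744/7 0; 0 2/7]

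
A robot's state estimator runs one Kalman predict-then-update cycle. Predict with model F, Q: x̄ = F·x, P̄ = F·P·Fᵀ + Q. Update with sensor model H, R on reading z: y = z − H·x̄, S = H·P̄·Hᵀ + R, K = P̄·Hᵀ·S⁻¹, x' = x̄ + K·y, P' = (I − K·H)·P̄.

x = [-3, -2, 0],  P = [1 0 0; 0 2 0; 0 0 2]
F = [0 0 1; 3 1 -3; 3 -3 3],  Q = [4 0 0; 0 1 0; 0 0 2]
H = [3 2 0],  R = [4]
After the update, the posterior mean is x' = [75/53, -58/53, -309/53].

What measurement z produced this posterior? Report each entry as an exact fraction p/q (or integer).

z = [3]

x̄ = F·x = [0, -11, -3]
P̄ = F·P·Fᵀ + Q = [6 -6 6; -6 30 -15; 6 -15 47]
S = H·P̄·Hᵀ + R = [106]
K = P̄·Hᵀ·S⁻¹ = [3/53; 21/53; -6/53]
x' − x̄ = [75/53, 525/53, -150/53] = K·y
y = (KᵀK)⁻¹·Kᵀ·(x' − x̄) = [25]
z = y + H·x̄ = [25] + [-22] = [3]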